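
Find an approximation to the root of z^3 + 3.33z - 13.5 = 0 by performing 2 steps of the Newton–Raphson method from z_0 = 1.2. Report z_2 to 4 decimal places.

Newton update: z ← z − f(z)/f'(z).
f'(z) = 3z^2 + 3.33
z_0 = 1.200000: f = -7.776000, f' = 7.650000 → z_1 = 1.200000 - (-7.776000)/(7.650000) = 2.216471
z_1 = 2.216471: f = 4.769795, f' = 18.068226 → z_2 = 2.216471 - (4.769795)/(18.068226) = 1.952483

1.9525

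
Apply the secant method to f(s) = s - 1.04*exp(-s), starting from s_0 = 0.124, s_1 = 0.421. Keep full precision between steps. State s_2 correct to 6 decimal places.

0.566776

Secant update: s_(k+1) = s_k − f(s_k)·(s_k − s_(k-1))/(f(s_k) − f(s_(k-1))).
f(s_0) = -0.794715, f(s_1) = -0.261646
s_2 = 0.421000 - (-0.261646)·(0.421000 - 0.124000)/(-0.261646 - (-0.794715)) = 0.566776; f(s_2) = -0.023270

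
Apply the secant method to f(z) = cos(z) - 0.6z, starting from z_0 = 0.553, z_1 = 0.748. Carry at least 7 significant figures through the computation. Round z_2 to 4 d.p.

0.9840

f(z_0) = 0.519153, f(z_1) = 0.284251
z_2 = 0.748000 - (0.284251)·(0.748000 - 0.553000)/(0.284251 - (0.519153)) = 0.983966; f(z_2) = -0.036655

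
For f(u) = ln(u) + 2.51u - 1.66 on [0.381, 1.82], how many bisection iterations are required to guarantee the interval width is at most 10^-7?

Initial width b − a = 1.82 − 0.381 = 1.439000.
After n steps the width is (b−a)/2^n; need (b−a)/2^n ≤ 10^-7.
So n ≥ log₂(1.439000/10^-7) = log₂(14390000.0000) ≈ 23.7786.
Hence n = 24.

24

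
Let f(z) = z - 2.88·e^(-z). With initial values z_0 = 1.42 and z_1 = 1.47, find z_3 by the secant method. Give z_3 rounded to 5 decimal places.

1.03344

f(z_0) = 0.723864, f(z_1) = 0.807815
z_2 = 1.470000 - (0.807815)·(1.470000 - 1.420000)/(0.807815 - (0.723864)) = 0.988877; f(z_2) = -0.082466
z_3 = 0.988877 - (-0.082466)·(0.988877 - 1.470000)/(-0.082466 - (0.807815)) = 1.033443; f(z_3) = 0.008797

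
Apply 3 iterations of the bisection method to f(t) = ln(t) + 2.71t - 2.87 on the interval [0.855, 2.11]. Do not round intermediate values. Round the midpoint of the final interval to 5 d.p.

1.09031

f(0.855000) = -0.709604, f(2.110000) = 3.594788 (opposite signs)
step 1: m = 1.482500, f(m) = 1.541305 > 0 → root in [0.855000, 1.482500]
step 2: m = 1.168750, f(m) = 0.453247 > 0 → root in [0.855000, 1.168750]
step 3: m = 1.011875, f(m) = -0.116014 < 0 → root in [1.011875, 1.168750]
Midpoint of [1.011875, 1.168750] = 1.090313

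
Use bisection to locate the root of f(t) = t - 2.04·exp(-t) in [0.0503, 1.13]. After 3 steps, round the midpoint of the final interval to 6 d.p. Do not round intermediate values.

0.927556

f(0.050300) = -1.889626, f(1.130000) = 0.471012 (opposite signs)
step 1: m = 0.590150, f(m) = -0.540508 < 0 → root in [0.590150, 1.130000]
step 2: m = 0.860075, f(m) = -0.003111 < 0 → root in [0.860075, 1.130000]
step 3: m = 0.995037, f(m) = 0.240830 > 0 → root in [0.860075, 0.995037]
Midpoint of [0.860075, 0.995037] = 0.927556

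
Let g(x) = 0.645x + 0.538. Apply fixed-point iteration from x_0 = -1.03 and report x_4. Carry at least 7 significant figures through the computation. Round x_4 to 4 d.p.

x_1 = g(-1.030000) = -0.126350
x_2 = g(-0.126350) = 0.456504
x_3 = g(0.456504) = 0.832445
x_4 = g(0.832445) = 1.074927

1.0749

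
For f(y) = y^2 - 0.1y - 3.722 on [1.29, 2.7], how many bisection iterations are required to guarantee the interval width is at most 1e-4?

14

Initial width b − a = 2.7 − 1.29 = 1.410000.
After n steps the width is (b−a)/2^n; need (b−a)/2^n ≤ 1e-4.
So n ≥ log₂(1.410000/1e-4) = log₂(14100.0000) ≈ 13.7834.
Hence n = 14.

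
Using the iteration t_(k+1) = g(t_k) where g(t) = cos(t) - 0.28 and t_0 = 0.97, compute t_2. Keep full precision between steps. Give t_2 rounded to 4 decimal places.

0.6796

t_1 = g(0.970000) = 0.285300
t_2 = g(0.285300) = 0.679577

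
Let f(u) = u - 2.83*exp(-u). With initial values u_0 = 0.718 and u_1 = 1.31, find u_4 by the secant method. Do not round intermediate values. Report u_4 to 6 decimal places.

f(u_0) = -0.662267, f(u_1) = 0.546409
u_2 = 1.310000 - (0.546409)·(1.310000 - 0.718000)/(0.546409 - (-0.662267)) = 1.042373; f(u_2) = 0.044467
u_3 = 1.042373 - (0.044467)·(1.042373 - 1.310000)/(0.044467 - (0.546409)) = 1.018664; f(u_3) = -0.003184
u_4 = 1.018664 - (-0.003184)·(1.018664 - 1.042373)/(-0.003184 - (0.044467)) = 1.020248; f(u_4) = 0.000018

1.020248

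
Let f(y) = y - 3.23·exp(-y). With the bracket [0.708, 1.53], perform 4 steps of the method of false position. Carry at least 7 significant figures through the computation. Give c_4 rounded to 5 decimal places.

f(0.708000) = -0.883190, f(1.530000) = 0.830590
step 1: c = 1.131615, f(c) = 0.089901 > 0 → new bracket [0.708000, 1.131615]
step 2: c = 1.092478, f(c) = 0.009187 > 0 → new bracket [0.708000, 1.092478]
step 3: c = 1.088520, f(c) = 0.000932 > 0 → new bracket [0.708000, 1.088520]
step 4: c = 1.088119, f(c) = 0.000095 > 0 → new bracket [0.708000, 1.088119]

1.08812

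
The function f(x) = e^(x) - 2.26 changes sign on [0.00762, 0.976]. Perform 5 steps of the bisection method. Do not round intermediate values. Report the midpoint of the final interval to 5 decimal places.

f(0.007620) = -1.252351, f(0.976000) = 0.393820 (opposite signs)
step 1: m = 0.491810, f(m) = -0.624727 < 0 → root in [0.491810, 0.976000]
step 2: m = 0.733905, f(m) = -0.176800 < 0 → root in [0.733905, 0.976000]
step 3: m = 0.854953, f(m) = 0.091263 > 0 → root in [0.733905, 0.854953]
step 4: m = 0.794429, f(m) = -0.046824 < 0 → root in [0.794429, 0.854953]
step 5: m = 0.824691, f(m) = 0.021175 > 0 → root in [0.794429, 0.824691]
Midpoint of [0.794429, 0.824691] = 0.809560

0.80956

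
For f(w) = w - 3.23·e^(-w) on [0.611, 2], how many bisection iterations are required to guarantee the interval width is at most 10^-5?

18

Initial width b − a = 2 − 0.611 = 1.389000.
After n steps the width is (b−a)/2^n; need (b−a)/2^n ≤ 10^-5.
So n ≥ log₂(1.389000/10^-5) = log₂(138900.0000) ≈ 17.0837.
Hence n = 18.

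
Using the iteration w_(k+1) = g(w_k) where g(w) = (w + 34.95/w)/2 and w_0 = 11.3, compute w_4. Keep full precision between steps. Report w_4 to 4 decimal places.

5.9119

w_1 = g(11.300000) = 7.196460
w_2 = g(7.196460) = 6.026507
w_3 = g(6.026507) = 5.912943
w_4 = g(5.912943) = 5.911853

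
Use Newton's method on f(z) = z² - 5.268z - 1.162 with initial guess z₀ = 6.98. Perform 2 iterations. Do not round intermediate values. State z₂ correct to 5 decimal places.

Newton update: z ← z − f(z)/f'(z).
f'(z) = 2z - 5.268
z_0 = 6.980000: f = 10.787760, f' = 8.692000 → z_1 = 6.980000 - (10.787760)/(8.692000) = 5.738886
z_1 = 5.738886: f = 1.540363, f' = 6.209773 → z_2 = 5.738886 - (1.540363)/(6.209773) = 5.490832

5.49083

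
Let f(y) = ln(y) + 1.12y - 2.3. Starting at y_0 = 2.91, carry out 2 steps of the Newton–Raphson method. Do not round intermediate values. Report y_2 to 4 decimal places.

f'(y) = 1/y + 1.12
y_0 = 2.910000: f = 2.027353, f' = 1.463643 → y_1 = 2.910000 - (2.027353)/(1.463643) = 1.524858
y_1 = 1.524858: f = -0.170258, f' = 1.775799 → y_2 = 1.524858 - (-0.170258)/(1.775799) = 1.620735

1.6207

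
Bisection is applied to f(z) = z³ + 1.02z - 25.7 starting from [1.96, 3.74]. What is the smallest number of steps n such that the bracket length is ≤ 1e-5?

18

Initial width b − a = 3.74 − 1.96 = 1.780000.
After n steps the width is (b−a)/2^n; need (b−a)/2^n ≤ 1e-5.
So n ≥ log₂(1.780000/1e-5) = log₂(178000.0000) ≈ 17.4415.
Hence n = 18.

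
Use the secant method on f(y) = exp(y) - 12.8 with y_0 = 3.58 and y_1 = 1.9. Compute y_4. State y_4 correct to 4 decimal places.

Secant update: y_(k+1) = y_k − f(y_k)·(y_k − y_(k-1))/(f(y_k) − f(y_(k-1))).
f(y_0) = 23.073541, f(y_1) = -6.114106
y_2 = 1.900000 - (-6.114106)·(1.900000 - 3.580000)/(-6.114106 - (23.073541)) = 2.251919; f(y_2) = -3.294036
y_3 = 2.251919 - (-3.294036)·(2.251919 - 1.900000)/(-3.294036 - (-6.114106)) = 2.662986; f(y_3) = 1.539035
y_4 = 2.662986 - (1.539035)·(2.662986 - 2.251919)/(1.539035 - (-3.294036)) = 2.532086; f(y_4) = -0.220276

2.5321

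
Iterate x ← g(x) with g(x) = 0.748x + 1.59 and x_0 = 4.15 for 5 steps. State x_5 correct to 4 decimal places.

x_1 = g(4.150000) = 4.694200
x_2 = g(4.694200) = 5.101262
x_3 = g(5.101262) = 5.405744
x_4 = g(5.405744) = 5.633496
x_5 = g(5.633496) = 5.803855

5.8039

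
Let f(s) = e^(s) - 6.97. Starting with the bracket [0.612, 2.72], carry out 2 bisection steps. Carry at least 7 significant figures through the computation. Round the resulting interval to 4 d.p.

f(0.612000) = -5.125884, f(2.720000) = 8.210322 (opposite signs)
step 1: m = 1.666000, f(m) = -1.679038 < 0 → root in [1.666000, 2.720000]
step 2: m = 2.193000, f(m) = 1.992059 > 0 → root in [1.666000, 2.193000]

[1.6660, 2.1930]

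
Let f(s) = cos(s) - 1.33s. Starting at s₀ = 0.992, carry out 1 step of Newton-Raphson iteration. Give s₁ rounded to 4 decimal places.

f'(s) = -sin(s) - 1.33
s_0 = 0.992000: f = -0.772343, f' = -2.167122 → s_1 = 0.992000 - (-0.772343)/(-2.167122) = 0.635609

0.6356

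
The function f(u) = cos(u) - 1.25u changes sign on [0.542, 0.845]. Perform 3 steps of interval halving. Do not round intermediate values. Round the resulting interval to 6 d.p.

[0.617750, 0.655625]

f(0.542000) = 0.179179, f(0.845000) = -0.392519 (opposite signs)
step 1: m = 0.693500, f(m) = -0.097862 < 0 → root in [0.542000, 0.693500]
step 2: m = 0.617750, f(m) = 0.042996 > 0 → root in [0.617750, 0.693500]
step 3: m = 0.655625, f(m) = -0.026864 < 0 → root in [0.617750, 0.655625]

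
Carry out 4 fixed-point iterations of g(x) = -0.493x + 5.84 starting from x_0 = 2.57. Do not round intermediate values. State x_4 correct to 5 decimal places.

x_1 = g(2.570000) = 4.572990
x_2 = g(4.572990) = 3.585516
x_3 = g(3.585516) = 4.072341
x_4 = g(4.072341) = 3.832336

3.83234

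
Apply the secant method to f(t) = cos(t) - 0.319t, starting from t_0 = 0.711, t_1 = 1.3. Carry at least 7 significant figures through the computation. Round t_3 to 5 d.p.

1.18344

f(t_0) = 0.530901, f(t_1) = -0.147201
t_2 = 1.300000 - (-0.147201)·(1.300000 - 0.711000)/(-0.147201 - (0.530901)) = 1.172141; f(t_2) = 0.014267
t_3 = 1.172141 - (0.014267)·(1.172141 - 1.300000)/(0.014267 - (-0.147201)) = 1.183438; f(t_3) = 0.000227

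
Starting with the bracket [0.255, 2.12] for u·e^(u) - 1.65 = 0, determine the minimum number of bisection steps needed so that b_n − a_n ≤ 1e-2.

8

Initial width b − a = 2.12 − 0.255 = 1.865000.
After n steps the width is (b−a)/2^n; need (b−a)/2^n ≤ 1e-2.
So n ≥ log₂(1.865000/1e-2) = log₂(186.5000) ≈ 7.5430.
Hence n = 8.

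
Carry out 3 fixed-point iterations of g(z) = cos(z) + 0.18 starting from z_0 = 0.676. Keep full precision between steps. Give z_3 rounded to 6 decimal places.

z_1 = g(0.676000) = 0.960082
z_2 = g(0.960082) = 0.753453
z_3 = g(0.753453) = 0.909331

0.909331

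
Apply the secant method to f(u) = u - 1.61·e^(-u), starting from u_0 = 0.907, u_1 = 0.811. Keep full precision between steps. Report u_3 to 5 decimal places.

0.75600

Secant update: u_(k+1) = u_k − f(u_k)·(u_k − u_(k-1))/(f(u_k) − f(u_(k-1))).
f(u_0) = 0.256989, f(u_1) = 0.095494
u_2 = 0.811000 - (0.095494)·(0.811000 - 0.907000)/(0.095494 - (0.256989)) = 0.754234; f(u_2) = -0.003064
u_3 = 0.754234 - (-0.003064)·(0.754234 - 0.811000)/(-0.003064 - (0.095494)) = 0.755998; f(u_3) = 0.000036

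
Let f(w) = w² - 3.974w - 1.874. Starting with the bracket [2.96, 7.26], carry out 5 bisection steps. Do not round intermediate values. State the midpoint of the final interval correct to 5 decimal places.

4.37094

f(2.960000) = -4.875440, f(7.260000) = 21.982360 (opposite signs)
step 1: m = 5.110000, f(m) = 3.930960 > 0 → root in [2.960000, 5.110000]
step 2: m = 4.035000, f(m) = -1.627865 < 0 → root in [4.035000, 5.110000]
step 3: m = 4.572500, f(m) = 0.862641 > 0 → root in [4.035000, 4.572500]
step 4: m = 4.303750, f(m) = -0.454838 < 0 → root in [4.303750, 4.572500]
step 5: m = 4.438125, f(m) = 0.185845 > 0 → root in [4.303750, 4.438125]
Midpoint of [4.303750, 4.438125] = 4.370938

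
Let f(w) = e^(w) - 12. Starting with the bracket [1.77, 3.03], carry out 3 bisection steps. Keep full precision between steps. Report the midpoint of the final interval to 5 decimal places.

2.47875

f(1.770000) = -6.129147, f(3.030000) = 8.697233 (opposite signs)
step 1: m = 2.400000, f(m) = -0.976824 < 0 → root in [2.400000, 3.030000]
step 2: m = 2.715000, f(m) = 3.104610 > 0 → root in [2.400000, 2.715000]
step 3: m = 2.557500, f(m) = 0.903518 > 0 → root in [2.400000, 2.557500]
Midpoint of [2.400000, 2.557500] = 2.478750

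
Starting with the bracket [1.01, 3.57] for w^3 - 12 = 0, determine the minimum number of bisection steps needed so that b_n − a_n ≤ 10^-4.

15

Initial width b − a = 3.57 − 1.01 = 2.560000.
After n steps the width is (b−a)/2^n; need (b−a)/2^n ≤ 10^-4.
So n ≥ log₂(2.560000/10^-4) = log₂(25600.0000) ≈ 14.6439.
Hence n = 15.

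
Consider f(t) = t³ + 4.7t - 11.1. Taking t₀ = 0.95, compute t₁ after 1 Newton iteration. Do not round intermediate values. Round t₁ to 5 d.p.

1.72997

f'(t) = 3t² + 4.7
t_0 = 0.950000: f = -5.777625, f' = 7.407500 → t_1 = 0.950000 - (-5.777625)/(7.407500) = 1.729970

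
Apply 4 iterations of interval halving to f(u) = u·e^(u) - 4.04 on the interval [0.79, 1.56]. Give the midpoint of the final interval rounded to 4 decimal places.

f(0.790000) = -2.299317, f(1.560000) = 3.383761 (opposite signs)
step 1: m = 1.175000, f(m) = -0.235182 < 0 → root in [1.175000, 1.560000]
step 2: m = 1.367500, f(m) = 1.328155 > 0 → root in [1.175000, 1.367500]
step 3: m = 1.271250, f(m) = 0.492396 > 0 → root in [1.175000, 1.271250]
step 4: m = 1.223125, f(m) = 0.115921 > 0 → root in [1.175000, 1.223125]
Midpoint of [1.175000, 1.223125] = 1.199063

1.1991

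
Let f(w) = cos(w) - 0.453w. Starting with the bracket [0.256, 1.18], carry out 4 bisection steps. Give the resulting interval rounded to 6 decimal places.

f(0.256000) = 0.851443, f(1.180000) = -0.153615 (opposite signs)
step 1: m = 0.718000, f(m) = 0.427869 > 0 → root in [0.718000, 1.180000]
step 2: m = 0.949000, f(m) = 0.152599 > 0 → root in [0.949000, 1.180000]
step 3: m = 1.064500, f(m) = 0.002723 > 0 → root in [1.064500, 1.180000]
step 4: m = 1.122250, f(m) = -0.074723 < 0 → root in [1.064500, 1.122250]

[1.064500, 1.122250]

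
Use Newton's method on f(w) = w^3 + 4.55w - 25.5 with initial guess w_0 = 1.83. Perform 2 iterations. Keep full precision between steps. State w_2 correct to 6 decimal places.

2.441422

f'(w) = 3w^2 + 4.55
w_0 = 1.830000: f = -11.045013, f' = 14.596700 → w_1 = 1.830000 - (-11.045013)/(14.596700) = 2.586679
w_1 = 2.586679: f = 3.576616, f' = 24.622721 → w_2 = 2.586679 - (3.576616)/(24.622721) = 2.441422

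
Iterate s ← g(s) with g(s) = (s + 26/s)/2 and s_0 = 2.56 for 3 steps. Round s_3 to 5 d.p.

s_1 = g(2.560000) = 6.358125
s_2 = g(6.358125) = 5.223690
s_3 = g(5.223690) = 5.100507

5.10051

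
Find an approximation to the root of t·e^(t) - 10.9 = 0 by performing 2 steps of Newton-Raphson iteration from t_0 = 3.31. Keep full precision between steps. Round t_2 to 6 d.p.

2.124751

f'(t) = (t + 1)·e^(t)
t_0 = 3.310000: f = 79.744765, f' = 118.029891 → t_1 = 3.310000 - (79.744765)/(118.029891) = 2.634368
t_1 = 2.634368: f = 25.808612, f' = 50.643115 → t_2 = 2.634368 - (25.808612)/(50.643115) = 2.124751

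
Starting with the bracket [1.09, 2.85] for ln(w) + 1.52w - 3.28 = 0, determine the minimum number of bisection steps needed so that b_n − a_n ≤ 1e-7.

Initial width b − a = 2.85 − 1.09 = 1.760000.
After n steps the width is (b−a)/2^n; need (b−a)/2^n ≤ 1e-7.
So n ≥ log₂(1.760000/1e-7) = log₂(17600000.0000) ≈ 24.0691.
Hence n = 25.

25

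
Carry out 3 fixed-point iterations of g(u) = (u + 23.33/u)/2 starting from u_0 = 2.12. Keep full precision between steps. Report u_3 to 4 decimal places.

4.8353

u_1 = g(2.120000) = 6.562358
u_2 = g(6.562358) = 5.058741
u_3 = g(5.058741) = 4.835280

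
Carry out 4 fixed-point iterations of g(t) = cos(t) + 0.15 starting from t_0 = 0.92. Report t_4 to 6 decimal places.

0.854616

t_1 = g(0.920000) = 0.755820
t_2 = g(0.755820) = 0.877709
t_3 = g(0.877709) = 0.788915
t_4 = g(0.788915) = 0.854616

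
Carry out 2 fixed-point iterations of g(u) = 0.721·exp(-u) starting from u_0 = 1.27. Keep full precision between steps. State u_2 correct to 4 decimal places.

u_1 = g(1.270000) = 0.202480
u_2 = g(0.202480) = 0.588843

0.5888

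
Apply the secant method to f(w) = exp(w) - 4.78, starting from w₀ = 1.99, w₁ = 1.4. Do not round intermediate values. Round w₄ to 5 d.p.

1.56439

f(w_0) = 2.535534, f(w_1) = -0.724800
w_2 = 1.400000 - (-0.724800)·(1.400000 - 1.990000)/(-0.724800 - (2.535534)) = 1.531162; f(w_2) = -0.156454
w_3 = 1.531162 - (-0.156454)·(1.531162 - 1.400000)/(-0.156454 - (-0.724800)) = 1.567268; f(w_3) = 0.013535
w_4 = 1.567268 - (0.013535)·(1.567268 - 1.531162)/(0.013535 - (-0.156454)) = 1.564393; f(w_4) = -0.000226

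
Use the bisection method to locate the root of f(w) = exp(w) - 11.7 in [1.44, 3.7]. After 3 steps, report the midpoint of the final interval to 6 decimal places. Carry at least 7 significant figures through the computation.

f(1.440000) = -7.479304, f(3.700000) = 28.747304 (opposite signs)
step 1: m = 2.570000, f(m) = 1.365824 > 0 → root in [1.440000, 2.570000]
step 2: m = 2.005000, f(m) = -4.273906 < 0 → root in [2.005000, 2.570000]
step 3: m = 2.287500, f(m) = -1.849719 < 0 → root in [2.287500, 2.570000]
Midpoint of [2.287500, 2.570000] = 2.428750

2.428750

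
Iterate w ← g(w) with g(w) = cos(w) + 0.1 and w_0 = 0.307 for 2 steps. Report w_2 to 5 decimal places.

w_1 = g(0.307000) = 1.053244
w_2 = g(1.053244) = 0.594754

0.59475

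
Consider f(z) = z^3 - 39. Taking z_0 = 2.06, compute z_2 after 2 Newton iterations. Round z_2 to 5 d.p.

f'(z) = 3z^2
z_0 = 2.060000: f = -30.258184, f' = 12.730800 → z_1 = 2.060000 - (-30.258184)/(12.730800) = 4.436770
z_1 = 4.436770: f = 48.337500, f' = 59.054785 → z_2 = 4.436770 - (48.337500)/(59.054785) = 3.618250

3.61825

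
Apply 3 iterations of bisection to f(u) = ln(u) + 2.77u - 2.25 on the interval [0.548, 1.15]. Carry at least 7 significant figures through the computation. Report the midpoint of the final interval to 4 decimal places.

0.8866

f(0.548000) = -1.333520, f(1.150000) = 1.075262 (opposite signs)
step 1: m = 0.849000, f(m) = -0.061966 < 0 → root in [0.849000, 1.150000]
step 2: m = 0.999500, f(m) = 0.518115 > 0 → root in [0.849000, 0.999500]
step 3: m = 0.924250, f(m) = 0.231400 > 0 → root in [0.849000, 0.924250]
Midpoint of [0.849000, 0.924250] = 0.886625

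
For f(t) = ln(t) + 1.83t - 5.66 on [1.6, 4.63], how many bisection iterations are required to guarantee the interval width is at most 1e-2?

9

Initial width b − a = 4.63 − 1.6 = 3.030000.
After n steps the width is (b−a)/2^n; need (b−a)/2^n ≤ 1e-2.
So n ≥ log₂(3.030000/1e-2) = log₂(303.0000) ≈ 8.2432.
Hence n = 9.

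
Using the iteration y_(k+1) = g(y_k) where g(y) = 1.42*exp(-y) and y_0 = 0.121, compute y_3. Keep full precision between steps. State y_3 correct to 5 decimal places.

y_1 = g(0.121000) = 1.258168
y_2 = g(1.258168) = 0.403527
y_3 = g(0.403527) = 0.948503

0.94850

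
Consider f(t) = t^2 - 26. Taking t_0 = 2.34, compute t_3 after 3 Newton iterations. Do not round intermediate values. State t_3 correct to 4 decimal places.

f'(t) = 2t
t_0 = 2.340000: f = -20.524400, f' = 4.680000 → t_1 = 2.340000 - (-20.524400)/(4.680000) = 6.725556
t_1 = 6.725556: f = 19.233098, f' = 13.451111 → t_2 = 6.725556 - (19.233098)/(13.451111) = 5.295704
t_2 = 5.295704: f = 2.044477, f' = 10.591407 → t_3 = 5.295704 - (2.044477)/(10.591407) = 5.102672

5.1027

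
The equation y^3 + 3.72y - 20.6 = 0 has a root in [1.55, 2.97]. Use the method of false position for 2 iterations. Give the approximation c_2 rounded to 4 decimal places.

False-position update: c = (a·f(b) − b·f(a))/(f(b) − f(a)); replace the endpoint whose sign matches f(c).
f(1.550000) = -11.110125, f(2.970000) = 16.646473
step 1: c = 2.118383, f(c) = -3.213274 < 0 → new bracket [2.118383, 2.970000]
step 2: c = 2.256173, f(c) = -0.722398 < 0 → new bracket [2.256173, 2.970000]

2.2562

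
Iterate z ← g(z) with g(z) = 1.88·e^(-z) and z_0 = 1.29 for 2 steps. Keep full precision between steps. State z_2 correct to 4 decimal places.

z_1 = g(1.290000) = 0.517509
z_2 = g(0.517509) = 1.120486

1.1205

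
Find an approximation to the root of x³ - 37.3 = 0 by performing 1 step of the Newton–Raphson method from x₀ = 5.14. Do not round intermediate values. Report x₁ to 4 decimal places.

3.8973

f'(x) = 3x²
x_0 = 5.140000: f = 98.496744, f' = 79.258800 → x_1 = 5.140000 - (98.496744)/(79.258800) = 3.897277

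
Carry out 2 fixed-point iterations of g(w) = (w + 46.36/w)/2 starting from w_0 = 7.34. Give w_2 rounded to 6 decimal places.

6.808845

w_1 = g(7.340000) = 6.828038
w_2 = g(6.828038) = 6.808845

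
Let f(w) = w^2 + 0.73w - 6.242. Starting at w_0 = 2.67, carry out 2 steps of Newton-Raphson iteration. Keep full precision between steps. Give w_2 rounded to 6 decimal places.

Newton update: w ← w − f(w)/f'(w).
f'(w) = 2w + 0.73
w_0 = 2.670000: f = 2.836000, f' = 6.070000 → w_1 = 2.670000 - (2.836000)/(6.070000) = 2.202784
w_1 = 2.202784: f = 0.218291, f' = 5.135568 → w_2 = 2.202784 - (0.218291)/(5.135568) = 2.160279

2.160279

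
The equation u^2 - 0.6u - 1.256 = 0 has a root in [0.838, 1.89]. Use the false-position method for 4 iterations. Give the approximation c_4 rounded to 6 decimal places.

f(0.838000) = -1.056556, f(1.890000) = 1.182100
step 1: c = 1.334502, f(c) = -0.275806 < 0 → new bracket [1.334502, 1.890000]
step 2: c = 1.439591, f(c) = -0.047333 < 0 → new bracket [1.439591, 1.890000]
step 3: c = 1.456931, f(c) = -0.007510 < 0 → new bracket [1.456931, 1.890000]
step 4: c = 1.459665, f(c) = -0.001176 < 0 → new bracket [1.459665, 1.890000]

1.459665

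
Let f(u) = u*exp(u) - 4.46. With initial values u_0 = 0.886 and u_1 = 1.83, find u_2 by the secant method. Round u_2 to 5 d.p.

1.12162

f(u_0) = -2.311088, f(u_1) = 6.948013
u_2 = 1.830000 - (6.948013)·(1.830000 - 0.886000)/(6.948013 - (-2.311088)) = 1.121624; f(u_2) = -1.016798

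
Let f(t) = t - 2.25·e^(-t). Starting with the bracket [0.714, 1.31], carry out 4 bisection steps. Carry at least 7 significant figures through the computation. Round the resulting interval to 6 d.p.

[0.900250, 0.937500]

f(0.714000) = -0.387783, f(1.310000) = 0.702905 (opposite signs)
step 1: m = 1.012000, f(m) = 0.194145 > 0 → root in [0.714000, 1.012000]
step 2: m = 0.863000, f(m) = -0.086263 < 0 → root in [0.863000, 1.012000]
step 3: m = 0.937500, f(m) = 0.056387 > 0 → root in [0.863000, 0.937500]
step 4: m = 0.900250, f(m) = -0.014303 < 0 → root in [0.900250, 0.937500]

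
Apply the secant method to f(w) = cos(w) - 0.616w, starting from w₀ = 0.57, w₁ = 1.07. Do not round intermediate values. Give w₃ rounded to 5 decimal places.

f(w_0) = 0.490781, f(w_1) = -0.178996
w_2 = 1.070000 - (-0.178996)·(1.070000 - 0.570000)/(-0.178996 - (0.490781)) = 0.936377; f(w_2) = 0.015902
w_3 = 0.936377 - (0.015902)·(0.936377 - 1.070000)/(0.015902 - (-0.178996)) = 0.947279; f(w_3) = 0.000370

0.94728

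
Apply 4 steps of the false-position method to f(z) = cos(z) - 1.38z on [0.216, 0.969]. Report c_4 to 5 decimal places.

f(0.216000) = 0.678683, f(0.969000) = -0.771096
step 1: c = 0.568501, f(c) = 0.058178 > 0 → new bracket [0.568501, 0.969000]
step 2: c = 0.596598, f(c) = 0.003947 > 0 → new bracket [0.596598, 0.969000]
step 3: c = 0.598494, f(c) = 0.000263 > 0 → new bracket [0.598494, 0.969000]
step 4: c = 0.598620, f(c) = 0.000017 > 0 → new bracket [0.598620, 0.969000]

0.59862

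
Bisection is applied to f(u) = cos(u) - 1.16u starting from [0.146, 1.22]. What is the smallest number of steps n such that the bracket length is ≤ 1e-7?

Initial width b − a = 1.22 − 0.146 = 1.074000.
After n steps the width is (b−a)/2^n; need (b−a)/2^n ≤ 1e-7.
So n ≥ log₂(1.074000/1e-7) = log₂(10740000.0000) ≈ 23.3565.
Hence n = 24.

24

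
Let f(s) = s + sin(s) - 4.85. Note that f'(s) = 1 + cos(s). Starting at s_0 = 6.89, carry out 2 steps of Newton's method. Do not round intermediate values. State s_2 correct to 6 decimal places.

5.533507

s_0 = 6.890000: f = 2.610254, f' = 1.821469 → s_1 = 6.890000 - (2.610254)/(1.821469) = 5.456951
s_1 = 5.456951: f = -0.128434, f' = 1.677650 → s_2 = 5.456951 - (-0.128434)/(1.677650) = 5.533507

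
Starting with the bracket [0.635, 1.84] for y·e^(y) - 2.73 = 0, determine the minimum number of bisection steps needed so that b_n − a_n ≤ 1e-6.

21

Initial width b − a = 1.84 − 0.635 = 1.205000.
After n steps the width is (b−a)/2^n; need (b−a)/2^n ≤ 1e-6.
So n ≥ log₂(1.205000/1e-6) = log₂(1205000.0000) ≈ 20.2006.
Hence n = 21.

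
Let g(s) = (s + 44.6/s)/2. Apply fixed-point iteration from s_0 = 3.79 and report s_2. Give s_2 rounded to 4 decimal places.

6.7562

s_1 = g(3.790000) = 7.778905
s_2 = g(7.778905) = 6.756180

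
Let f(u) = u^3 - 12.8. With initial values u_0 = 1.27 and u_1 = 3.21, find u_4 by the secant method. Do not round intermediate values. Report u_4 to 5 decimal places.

2.36457

Secant update: u_(k+1) = u_k − f(u_k)·(u_k − u_(k-1))/(f(u_k) − f(u_(k-1))).
f(u_0) = -10.751617, f(u_1) = 20.276161
u_2 = 3.210000 - (20.276161)·(3.210000 - 1.270000)/(20.276161 - (-10.751617)) = 1.942241; f(u_2) = -5.473287
u_3 = 1.942241 - (-5.473287)·(1.942241 - 3.210000)/(-5.473287 - (20.276161)) = 2.211715; f(u_3) = -1.980993
u_4 = 2.211715 - (-1.980993)·(2.211715 - 1.942241)/(-1.980993 - (-5.473287)) = 2.364573; f(u_4) = 0.420817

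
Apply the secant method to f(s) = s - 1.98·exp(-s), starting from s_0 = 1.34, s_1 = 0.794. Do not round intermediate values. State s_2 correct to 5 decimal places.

0.85379

f(s_0) = 0.821546, f(s_1) = -0.101025
s_2 = 0.794000 - (-0.101025)·(0.794000 - 1.340000)/(-0.101025 - (0.821546)) = 0.853789; f(s_2) = 0.010708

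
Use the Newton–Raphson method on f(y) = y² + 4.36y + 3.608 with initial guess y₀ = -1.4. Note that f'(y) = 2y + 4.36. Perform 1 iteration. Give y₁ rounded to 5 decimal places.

-1.05641

Newton update: y ← y − f(y)/f'(y).
y_0 = -1.400000: f = -0.536000, f' = 1.560000 → y_1 = -1.400000 - (-0.536000)/(1.560000) = -1.056410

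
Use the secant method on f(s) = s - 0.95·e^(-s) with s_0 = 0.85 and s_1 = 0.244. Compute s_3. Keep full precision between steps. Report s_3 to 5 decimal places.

f(s_0) = 0.443956, f(s_1) = -0.500313
s_2 = 0.244000 - (-0.500313)·(0.244000 - 0.850000)/(-0.500313 - (0.443956)) = 0.565084; f(s_2) = 0.025187
s_3 = 0.565084 - (0.025187)·(0.565084 - 0.244000)/(0.025187 - (-0.500313)) = 0.549694; f(s_3) = 0.001425

0.54969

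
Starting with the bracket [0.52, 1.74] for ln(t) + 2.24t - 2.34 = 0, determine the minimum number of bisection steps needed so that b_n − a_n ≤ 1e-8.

Initial width b − a = 1.74 − 0.52 = 1.220000.
After n steps the width is (b−a)/2^n; need (b−a)/2^n ≤ 1e-8.
So n ≥ log₂(1.220000/1e-8) = log₂(122000000.0000) ≈ 26.8623.
Hence n = 27.

27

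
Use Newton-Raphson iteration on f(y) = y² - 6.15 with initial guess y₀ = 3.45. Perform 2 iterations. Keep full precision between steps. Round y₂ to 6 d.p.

Newton update: y ← y − f(y)/f'(y).
f'(y) = 2y
y_0 = 3.450000: f = 5.752500, f' = 6.900000 → y_1 = 3.450000 - (5.752500)/(6.900000) = 2.616304
y_1 = 2.616304: f = 0.695048, f' = 5.232609 → y_2 = 2.616304 - (0.695048)/(5.232609) = 2.483474

2.483474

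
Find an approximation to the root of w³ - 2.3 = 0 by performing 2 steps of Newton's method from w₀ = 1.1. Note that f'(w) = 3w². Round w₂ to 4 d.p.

1.3216

Newton update: w ← w − f(w)/f'(w).
w_0 = 1.100000: f = -0.969000, f' = 3.630000 → w_1 = 1.100000 - (-0.969000)/(3.630000) = 1.366942
w_1 = 1.366942: f = 0.254174, f' = 5.605593 → w_2 = 1.366942 - (0.254174)/(5.605593) = 1.321599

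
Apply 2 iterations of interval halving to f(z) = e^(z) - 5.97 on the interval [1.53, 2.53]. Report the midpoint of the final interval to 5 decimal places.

f(1.530000) = -1.351823, f(2.530000) = 6.583506 (opposite signs)
step 1: m = 2.030000, f(m) = 1.644086 > 0 → root in [1.530000, 2.030000]
step 2: m = 1.780000, f(m) = -0.040144 < 0 → root in [1.780000, 2.030000]
Midpoint of [1.780000, 2.030000] = 1.905000

1.90500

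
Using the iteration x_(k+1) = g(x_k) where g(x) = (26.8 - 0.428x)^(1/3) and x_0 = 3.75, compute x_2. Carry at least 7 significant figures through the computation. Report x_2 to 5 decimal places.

2.94512

x_1 = g(3.750000) = 2.931601
x_2 = g(2.931601) = 2.945124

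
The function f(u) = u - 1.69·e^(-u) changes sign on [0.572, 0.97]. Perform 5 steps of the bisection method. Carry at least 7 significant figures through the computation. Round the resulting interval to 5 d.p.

[0.77100, 0.78344]

f(0.572000) = -0.381828, f(0.970000) = 0.329350 (opposite signs)
step 1: m = 0.771000, f(m) = -0.010710 < 0 → root in [0.771000, 0.970000]
step 2: m = 0.870500, f(m) = 0.162826 > 0 → root in [0.771000, 0.870500]
step 3: m = 0.820750, f(m) = 0.076979 > 0 → root in [0.771000, 0.820750]
step 4: m = 0.795875, f(m) = 0.033370 > 0 → root in [0.771000, 0.795875]
step 5: m = 0.783437, f(m) = 0.011390 > 0 → root in [0.771000, 0.783437]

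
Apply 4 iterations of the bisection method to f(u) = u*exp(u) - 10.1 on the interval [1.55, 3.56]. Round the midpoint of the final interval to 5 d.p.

1.73844

f(1.550000) = -2.797221, f(3.560000) = 115.080982 (opposite signs)
step 1: m = 2.555000, f(m) = 22.786171 > 0 → root in [1.550000, 2.555000]
step 2: m = 2.052500, f(m) = 5.883526 > 0 → root in [1.550000, 2.052500]
step 3: m = 1.801250, f(m) = 0.810557 > 0 → root in [1.550000, 1.801250]
step 4: m = 1.675625, f(m) = -1.148588 < 0 → root in [1.675625, 1.801250]
Midpoint of [1.675625, 1.801250] = 1.738438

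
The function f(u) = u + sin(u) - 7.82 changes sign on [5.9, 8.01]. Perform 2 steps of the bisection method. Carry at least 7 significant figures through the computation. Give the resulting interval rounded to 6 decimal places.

f(5.900000) = -2.293877, f(8.010000) = 1.177854 (opposite signs)
step 1: m = 6.955000, f(m) = -0.242593 < 0 → root in [6.955000, 8.010000]
step 2: m = 7.482500, f(m) = 0.594291 > 0 → root in [6.955000, 7.482500]

[6.955000, 7.482500]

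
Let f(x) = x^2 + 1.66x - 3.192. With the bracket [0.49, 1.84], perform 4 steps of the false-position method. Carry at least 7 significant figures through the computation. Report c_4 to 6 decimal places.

1.139597

False-position update: c = (a·f(b) − b·f(a))/(f(b) − f(a)); replace the endpoint whose sign matches f(c).
f(0.490000) = -2.138500, f(1.840000) = 3.248000
step 1: c = 1.025965, f(c) = -0.436294 < 0 → new bracket [1.025965, 1.840000]
step 2: c = 1.122363, f(c) = -0.069179 < 0 → new bracket [1.122363, 1.840000]
step 3: c = 1.137329, f(c) = -0.010516 < 0 → new bracket [1.137329, 1.840000]
step 4: c = 1.139597, f(c) = -0.001588 < 0 → new bracket [1.139597, 1.840000]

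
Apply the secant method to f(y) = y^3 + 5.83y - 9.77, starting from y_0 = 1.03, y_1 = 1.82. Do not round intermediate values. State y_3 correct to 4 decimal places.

f(y_0) = -2.672373, f(y_1) = 6.869168
y_2 = 1.820000 - (6.869168)·(1.820000 - 1.030000)/(6.869168 - (-2.672373)) = 1.251261; f(y_2) = -0.516102
y_3 = 1.251261 - (-0.516102)·(1.251261 - 1.820000)/(-0.516102 - (6.869168)) = 1.291006; f(y_3) = -0.091716

1.2910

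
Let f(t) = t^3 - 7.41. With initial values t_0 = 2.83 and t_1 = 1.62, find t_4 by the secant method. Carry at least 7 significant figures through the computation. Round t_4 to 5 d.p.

f(t_0) = 15.255187, f(t_1) = -3.158472
t_2 = 1.620000 - (-3.158472)·(1.620000 - 2.830000)/(-3.158472 - (15.255187)) = 1.827550; f(t_2) = -1.306097
t_3 = 1.827550 - (-1.306097)·(1.827550 - 1.620000)/(-1.306097 - (-3.158472)) = 1.973892; f(t_3) = 0.280772
t_4 = 1.973892 - (0.280772)·(1.973892 - 1.827550)/(0.280772 - (-1.306097)) = 1.947999; f(t_4) = -0.017931

1.94800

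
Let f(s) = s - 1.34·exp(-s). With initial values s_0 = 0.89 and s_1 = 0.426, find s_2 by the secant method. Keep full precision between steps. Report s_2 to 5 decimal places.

f(s_0) = 0.339721, f(s_1) = -0.449176
s_2 = 0.426000 - (-0.449176)·(0.426000 - 0.890000)/(-0.449176 - (0.339721)) = 0.690189; f(s_2) = 0.018203

0.69019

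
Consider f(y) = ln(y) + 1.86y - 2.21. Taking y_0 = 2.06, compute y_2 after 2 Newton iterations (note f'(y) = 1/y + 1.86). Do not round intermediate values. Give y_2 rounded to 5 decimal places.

y_0 = 2.060000: f = 2.344306, f' = 2.345437 → y_1 = 2.060000 - (2.344306)/(2.345437) = 1.060482
y_1 = 1.060482: f = -0.178779, f' = 2.802967 → y_2 = 1.060482 - (-0.178779)/(2.802967) = 1.124264

1.12426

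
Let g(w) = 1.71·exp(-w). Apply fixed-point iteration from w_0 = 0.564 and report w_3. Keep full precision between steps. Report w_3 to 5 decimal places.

0.89594

w_1 = g(0.564000) = 0.972868
w_2 = g(0.972868) = 0.646375
w_3 = g(0.646375) = 0.895940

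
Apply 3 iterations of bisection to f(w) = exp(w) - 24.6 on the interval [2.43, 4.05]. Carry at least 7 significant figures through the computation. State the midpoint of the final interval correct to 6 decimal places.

3.138750

f(2.430000) = -13.241118, f(4.050000) = 32.797457 (opposite signs)
step 1: m = 3.240000, f(m) = 0.933722 > 0 → root in [2.430000, 3.240000]
step 2: m = 2.835000, f(m) = -7.569600 < 0 → root in [2.835000, 3.240000]
step 3: m = 3.037500, f(m) = -3.746955 < 0 → root in [3.037500, 3.240000]
Midpoint of [3.037500, 3.240000] = 3.138750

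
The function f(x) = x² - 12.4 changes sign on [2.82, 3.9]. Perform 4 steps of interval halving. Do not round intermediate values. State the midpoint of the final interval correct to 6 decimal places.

f(2.820000) = -4.447600, f(3.900000) = 2.810000 (opposite signs)
step 1: m = 3.360000, f(m) = -1.110400 < 0 → root in [3.360000, 3.900000]
step 2: m = 3.630000, f(m) = 0.776900 > 0 → root in [3.360000, 3.630000]
step 3: m = 3.495000, f(m) = -0.184975 < 0 → root in [3.495000, 3.630000]
step 4: m = 3.562500, f(m) = 0.291406 > 0 → root in [3.495000, 3.562500]
Midpoint of [3.495000, 3.562500] = 3.528750

3.528750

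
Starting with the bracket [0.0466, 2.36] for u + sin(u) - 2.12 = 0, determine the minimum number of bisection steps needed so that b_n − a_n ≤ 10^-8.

28

Initial width b − a = 2.36 − 0.0466 = 2.313400.
After n steps the width is (b−a)/2^n; need (b−a)/2^n ≤ 10^-8.
So n ≥ log₂(2.313400/10^-8) = log₂(231340000.0000) ≈ 27.7854.
Hence n = 28.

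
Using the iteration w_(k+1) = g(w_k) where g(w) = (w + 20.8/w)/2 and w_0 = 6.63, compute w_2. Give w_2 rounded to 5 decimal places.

w_1 = g(6.630000) = 4.883627
w_2 = g(4.883627) = 4.571378

4.57138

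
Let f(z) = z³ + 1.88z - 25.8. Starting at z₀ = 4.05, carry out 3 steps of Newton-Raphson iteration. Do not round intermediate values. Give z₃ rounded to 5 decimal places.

Newton update: z ← z − f(z)/f'(z).
f'(z) = 3z² + 1.88
z_0 = 4.050000: f = 48.244125, f' = 51.087500 → z_1 = 4.050000 - (48.244125)/(51.087500) = 3.105657
z_1 = 3.105657: f = 9.993023, f' = 30.815315 → z_2 = 3.105657 - (9.993023)/(30.815315) = 2.781369
z_2 = 2.781369: f = 0.945692, f' = 25.088047 → z_3 = 2.781369 - (0.945692)/(25.088047) = 2.743674

2.74367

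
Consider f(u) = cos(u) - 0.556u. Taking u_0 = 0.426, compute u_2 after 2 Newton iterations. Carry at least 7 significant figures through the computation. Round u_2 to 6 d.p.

0.991594

f'(u) = -sin(u) - 0.556
u_0 = 0.426000: f = 0.673770, f' = -0.969232 → u_1 = 0.426000 - (0.673770)/(-0.969232) = 1.121159
u_1 = 1.121159: f = -0.188725, f' = -1.456605 → u_2 = 1.121159 - (-0.188725)/(-1.456605) = 0.991594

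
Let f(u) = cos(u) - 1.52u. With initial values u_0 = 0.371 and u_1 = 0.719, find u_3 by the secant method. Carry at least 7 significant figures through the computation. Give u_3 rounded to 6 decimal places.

f(u_0) = 0.368045, f(u_1) = -0.340415
u_2 = 0.719000 - (-0.340415)·(0.719000 - 0.371000)/(-0.340415 - (0.368045)) = 0.551786; f(u_2) = 0.012875
u_3 = 0.551786 - (0.012875)·(0.551786 - 0.719000)/(0.012875 - (-0.340415)) = 0.557880; f(u_3) = 0.000402

0.557880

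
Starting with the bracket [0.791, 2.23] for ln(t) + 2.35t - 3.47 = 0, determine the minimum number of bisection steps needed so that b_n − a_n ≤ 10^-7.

24

Initial width b − a = 2.23 − 0.791 = 1.439000.
After n steps the width is (b−a)/2^n; need (b−a)/2^n ≤ 10^-7.
So n ≥ log₂(1.439000/10^-7) = log₂(14390000.0000) ≈ 23.7786.
Hence n = 24.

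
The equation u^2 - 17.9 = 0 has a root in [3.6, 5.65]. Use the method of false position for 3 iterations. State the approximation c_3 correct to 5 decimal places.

False-position update: c = (a·f(b) − b·f(a))/(f(b) − f(a)); replace the endpoint whose sign matches f(c).
f(3.600000) = -4.940000, f(5.650000) = 14.022500
step 1: c = 4.134054, f(c) = -0.809597 < 0 → new bracket [4.134054, 5.650000]
step 2: c = 4.216801, f(c) = -0.118592 < 0 → new bracket [4.216801, 5.650000]
step 3: c = 4.228820, f(c) = -0.017082 < 0 → new bracket [4.228820, 5.650000]

4.22882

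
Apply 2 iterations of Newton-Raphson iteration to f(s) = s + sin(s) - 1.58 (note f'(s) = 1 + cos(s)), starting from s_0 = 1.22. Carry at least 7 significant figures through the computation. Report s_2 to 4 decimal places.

0.8367

s_0 = 1.220000: f = 0.579099, f' = 1.343646 → s_1 = 1.220000 - (0.579099)/(1.343646) = 0.789009
s_1 = 0.789009: f = -0.081336, f' = 1.704549 → s_2 = 0.789009 - (-0.081336)/(1.704549) = 0.836726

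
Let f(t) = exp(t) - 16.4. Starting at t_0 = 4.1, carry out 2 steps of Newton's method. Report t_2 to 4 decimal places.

f'(t) = exp(t)
t_0 = 4.100000: f = 43.940288, f' = 60.340288 → t_1 = 4.100000 - (43.940288)/(60.340288) = 3.371792
t_1 = 3.371792: f = 12.730679, f' = 29.130679 → t_2 = 3.371792 - (12.730679)/(29.130679) = 2.934772

2.9348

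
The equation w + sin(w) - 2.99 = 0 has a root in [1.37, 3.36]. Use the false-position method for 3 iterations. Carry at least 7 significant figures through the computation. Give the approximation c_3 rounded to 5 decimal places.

2.44405

f(1.370000) = -0.640092, f(3.360000) = 0.153325
step 1: c = 2.975440, f(c) = 0.150829 > 0 → new bracket [1.370000, 2.975440]
step 2: c = 2.669281, f(c) = 0.134227 > 0 → new bracket [1.370000, 2.669281]
step 3: c = 2.444053, f(c) = 0.096387 > 0 → new bracket [1.370000, 2.444053]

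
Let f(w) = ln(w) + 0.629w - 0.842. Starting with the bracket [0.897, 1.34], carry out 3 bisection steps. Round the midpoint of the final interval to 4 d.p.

1.1462

f(0.897000) = -0.386486, f(1.340000) = 0.293530 (opposite signs)
step 1: m = 1.118500, f(m) = -0.026475 < 0 → root in [1.118500, 1.340000]
step 2: m = 1.229250, f(m) = 0.137602 > 0 → root in [1.118500, 1.229250]
step 3: m = 1.173875, f(m) = 0.056678 > 0 → root in [1.118500, 1.173875]
Midpoint of [1.118500, 1.173875] = 1.146187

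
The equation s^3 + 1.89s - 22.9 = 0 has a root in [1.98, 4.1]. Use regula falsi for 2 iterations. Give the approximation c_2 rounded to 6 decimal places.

2.512171

False-position update: c = (a·f(b) − b·f(a))/(f(b) − f(a)); replace the endpoint whose sign matches f(c).
f(1.980000) = -11.395408, f(4.100000) = 53.770000
step 1: c = 2.350722, f(c) = -5.467291 < 0 → new bracket [2.350722, 4.100000]
step 2: c = 2.512171, f(c) = -2.297670 < 0 → new bracket [2.512171, 4.100000]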